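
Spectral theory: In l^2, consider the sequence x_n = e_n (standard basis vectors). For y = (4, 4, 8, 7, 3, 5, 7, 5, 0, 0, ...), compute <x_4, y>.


x_4 = e_4 is the standard basis vector with 1 in position 4.
<x_4, y> = y_4 = 7
As n -> infinity, <x_n, y> -> 0, confirming weak convergence of (x_n) to 0.

7


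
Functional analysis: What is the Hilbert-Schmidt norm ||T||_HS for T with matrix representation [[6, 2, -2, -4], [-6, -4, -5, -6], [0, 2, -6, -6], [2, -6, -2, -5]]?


The Hilbert-Schmidt norm is sqrt(sum of squares of all entries).
Sum of squares = 6^2 + 2^2 + (-2)^2 + (-4)^2 + (-6)^2 + (-4)^2 + (-5)^2 + (-6)^2 + 0^2 + 2^2 + (-6)^2 + (-6)^2 + 2^2 + (-6)^2 + (-2)^2 + (-5)^2
= 36 + 4 + 4 + 16 + 36 + 16 + 25 + 36 + 0 + 4 + 36 + 36 + 4 + 36 + 4 + 25 = 318
||T||_HS = sqrt(318) = 17.8326

17.8326


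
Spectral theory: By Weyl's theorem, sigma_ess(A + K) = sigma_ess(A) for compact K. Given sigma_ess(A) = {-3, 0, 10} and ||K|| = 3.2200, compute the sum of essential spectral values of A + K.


By Weyl's theorem, the essential spectrum is invariant under compact perturbations.
sigma_ess(A + K) = sigma_ess(A) = {-3, 0, 10}
Sum = -3 + 0 + 10 = 7

7


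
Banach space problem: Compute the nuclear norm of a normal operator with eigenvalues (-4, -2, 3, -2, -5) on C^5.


For a normal operator, singular values equal |eigenvalues|.
Trace norm = sum |lambda_i| = 4 + 2 + 3 + 2 + 5
= 16

16


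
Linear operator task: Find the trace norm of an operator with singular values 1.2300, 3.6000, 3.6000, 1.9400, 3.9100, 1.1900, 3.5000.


The nuclear norm is the sum of all singular values.
||T||_1 = 1.2300 + 3.6000 + 3.6000 + 1.9400 + 3.9100 + 1.1900 + 3.5000
= 18.9700

18.9700


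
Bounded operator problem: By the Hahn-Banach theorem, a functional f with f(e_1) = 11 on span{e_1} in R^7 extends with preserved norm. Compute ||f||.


The norm of f is given by ||f|| = sup_{||x||=1} |f(x)|.
On span{e_1}, ||e_1|| = 1, so ||f|| = |f(e_1)| / ||e_1||
= |11| / 1 = 11.0000

11.0000


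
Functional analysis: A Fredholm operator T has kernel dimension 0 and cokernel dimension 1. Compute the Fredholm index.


The Fredholm index is defined as ind(T) = dim(ker T) - dim(coker T)
= 0 - 1
= -1

-1


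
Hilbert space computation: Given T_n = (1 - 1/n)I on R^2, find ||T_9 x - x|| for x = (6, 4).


T_9 x - x = (1 - 1/9)x - x = -x/9
||x|| = sqrt(52) = 7.2111
||T_9 x - x|| = ||x||/9 = 7.2111/9 = 0.8012

0.8012


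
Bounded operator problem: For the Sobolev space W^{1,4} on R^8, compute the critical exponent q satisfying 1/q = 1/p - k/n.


Using the Sobolev embedding formula: 1/q = 1/p - k/n
1/q = 1/4 - 1/8 = 1/8
q = 1/(1/8) = 8

8.0000


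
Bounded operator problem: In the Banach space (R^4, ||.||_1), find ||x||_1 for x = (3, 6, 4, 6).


The l^1 norm equals the sum of absolute values of all components.
||x||_1 = 3 + 6 + 4 + 6
= 19

19.0000


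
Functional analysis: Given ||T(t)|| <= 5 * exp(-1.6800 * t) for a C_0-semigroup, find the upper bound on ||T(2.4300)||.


||T(2.4300)|| <= 5 * exp(-1.6800 * 2.4300)
= 5 * exp(-4.0824)
= 5 * 0.0169
= 0.0843

0.0843


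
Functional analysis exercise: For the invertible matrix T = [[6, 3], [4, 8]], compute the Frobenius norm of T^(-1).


det(T) = 6*8 - 3*4 = 36
T^(-1) = (1/36) * [[8, -3], [-4, 6]] = [[0.2222, -0.0833], [-0.1111, 0.1667]]
||T^(-1)||_F^2 = 0.2222^2 + (-0.0833)^2 + (-0.1111)^2 + 0.1667^2 = 0.0965
||T^(-1)||_F = sqrt(0.0965) = 0.3106

0.3106


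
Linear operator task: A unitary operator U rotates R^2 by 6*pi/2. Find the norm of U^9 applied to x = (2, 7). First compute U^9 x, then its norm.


U is a rotation by theta = 6*pi/2
U^9 = rotation by 9*theta = 54*pi/2 = 2*pi/2 (mod 2*pi)
cos(2*pi/2) = -1.0000, sin(2*pi/2) = 0.0000
U^9 x = (-1.0000 * 2 - 0.0000 * 7, 0.0000 * 2 + -1.0000 * 7)
= (-2.0000, -7.0000)
||U^9 x|| = sqrt((-2.0000)^2 + (-7.0000)^2) = sqrt(53.0000) = 7.2801

7.2801


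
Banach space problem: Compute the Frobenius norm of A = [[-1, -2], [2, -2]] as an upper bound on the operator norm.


||A||_F^2 = sum a_ij^2
= (-1)^2 + (-2)^2 + 2^2 + (-2)^2
= 1 + 4 + 4 + 4 = 13
||A||_F = sqrt(13) = 3.6056

3.6056


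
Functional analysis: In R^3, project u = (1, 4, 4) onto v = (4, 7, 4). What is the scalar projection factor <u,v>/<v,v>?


Computing <u,v> = 1*4 + 4*7 + 4*4 = 48
Computing <v,v> = 4^2 + 7^2 + 4^2 = 81
Projection coefficient = 48/81 = 0.5926

0.5926


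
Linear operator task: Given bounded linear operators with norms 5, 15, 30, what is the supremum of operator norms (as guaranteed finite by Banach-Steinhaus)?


By the Uniform Boundedness Principle, the supremum of norms is finite.
sup_k ||T_k|| = max(5, 15, 30) = 30

30


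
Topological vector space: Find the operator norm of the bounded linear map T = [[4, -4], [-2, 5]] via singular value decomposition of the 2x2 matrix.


A^T A = [[20, -26], [-26, 41]]
trace(A^T A) = 61, det(A^T A) = 144
discriminant = 61^2 - 4*144 = 3145
Largest eigenvalue of A^T A = (trace + sqrt(disc))/2 = 58.5401
||T|| = sqrt(58.5401) = 7.6512

7.6512


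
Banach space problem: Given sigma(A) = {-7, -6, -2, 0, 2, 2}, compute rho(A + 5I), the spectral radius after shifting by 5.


Spectrum of A + 5I = {-2, -1, 3, 5, 7, 7}
Spectral radius = max |lambda| over the shifted spectrum
= max(2, 1, 3, 5, 7, 7) = 7

7


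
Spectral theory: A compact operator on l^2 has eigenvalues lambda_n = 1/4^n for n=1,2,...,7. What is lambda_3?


The eigenvalue formula gives lambda_3 = 1/4^3
= 1/64
= 0.0156

0.0156


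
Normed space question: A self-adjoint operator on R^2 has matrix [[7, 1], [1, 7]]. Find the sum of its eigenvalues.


For a self-adjoint (symmetric) matrix, the eigenvalues are real.
The sum of eigenvalues equals the trace of the matrix.
trace = 7 + 7 = 14

14


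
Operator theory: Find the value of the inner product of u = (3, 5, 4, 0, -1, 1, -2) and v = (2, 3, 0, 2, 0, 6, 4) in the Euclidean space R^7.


Computing the standard inner product <u, v> = sum u_i * v_i
= 3*2 + 5*3 + 4*0 + 0*2 + -1*0 + 1*6 + -2*4
= 6 + 15 + 0 + 0 + 0 + 6 + -8
= 19

19


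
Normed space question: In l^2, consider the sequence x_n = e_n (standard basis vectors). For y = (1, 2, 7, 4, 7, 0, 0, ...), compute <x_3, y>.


x_3 = e_3 is the standard basis vector with 1 in position 3.
<x_3, y> = y_3 = 7
As n -> infinity, <x_n, y> -> 0, confirming weak convergence of (x_n) to 0.

7


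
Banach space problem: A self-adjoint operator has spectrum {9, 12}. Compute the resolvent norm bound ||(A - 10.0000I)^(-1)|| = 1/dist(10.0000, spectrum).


dist(10.0000, {9, 12}) = min(|10.0000 - 9|, |10.0000 - 12|)
= min(1.0000, 2.0000) = 1.0000
Resolvent bound = 1/1.0000 = 1.0000

1.0000


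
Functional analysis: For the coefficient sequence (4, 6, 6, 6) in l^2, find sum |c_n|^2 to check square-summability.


sum |c_n|^2 = 4^2 + 6^2 + 6^2 + 6^2
= 16 + 36 + 36 + 36
= 124

124


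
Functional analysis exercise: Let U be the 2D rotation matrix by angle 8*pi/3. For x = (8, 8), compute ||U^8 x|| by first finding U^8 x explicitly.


U is a rotation by theta = 8*pi/3
U^8 = rotation by 8*theta = 64*pi/3 = 4*pi/3 (mod 2*pi)
cos(4*pi/3) = -0.5000, sin(4*pi/3) = -0.8660
U^8 x = (-0.5000 * 8 - -0.8660 * 8, -0.8660 * 8 + -0.5000 * 8)
= (2.9282, -10.9282)
||U^8 x|| = sqrt(2.9282^2 + (-10.9282)^2) = sqrt(128.0000) = 11.3137

11.3137


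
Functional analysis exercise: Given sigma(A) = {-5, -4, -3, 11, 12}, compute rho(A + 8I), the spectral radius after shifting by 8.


Spectrum of A + 8I = {3, 4, 5, 19, 20}
Spectral radius = max |lambda| over the shifted spectrum
= max(3, 4, 5, 19, 20) = 20

20


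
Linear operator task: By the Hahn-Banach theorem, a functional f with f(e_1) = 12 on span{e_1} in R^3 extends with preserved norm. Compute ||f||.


The norm of f is given by ||f|| = sup_{||x||=1} |f(x)|.
On span{e_1}, ||e_1|| = 1, so ||f|| = |f(e_1)| / ||e_1||
= |12| / 1 = 12.0000

12.0000


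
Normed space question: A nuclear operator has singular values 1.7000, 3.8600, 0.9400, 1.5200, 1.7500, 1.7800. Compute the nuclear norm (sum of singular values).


The nuclear norm is the sum of all singular values.
||T||_1 = 1.7000 + 3.8600 + 0.9400 + 1.5200 + 1.7500 + 1.7800
= 11.5500

11.5500


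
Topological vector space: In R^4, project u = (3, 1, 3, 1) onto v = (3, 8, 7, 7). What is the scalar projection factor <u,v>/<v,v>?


Computing <u,v> = 3*3 + 1*8 + 3*7 + 1*7 = 45
Computing <v,v> = 3^2 + 8^2 + 7^2 + 7^2 = 171
Projection coefficient = 45/171 = 0.2632

0.2632


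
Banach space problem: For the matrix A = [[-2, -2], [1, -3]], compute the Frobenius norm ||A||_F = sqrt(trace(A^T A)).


||A||_F^2 = sum a_ij^2
= (-2)^2 + (-2)^2 + 1^2 + (-3)^2
= 4 + 4 + 1 + 9 = 18
||A||_F = sqrt(18) = 4.2426

4.2426


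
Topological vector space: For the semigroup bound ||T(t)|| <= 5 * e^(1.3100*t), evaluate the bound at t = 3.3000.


||T(3.3000)|| <= 5 * exp(1.3100 * 3.3000)
= 5 * exp(4.3230)
= 5 * 75.4145
= 377.0727

377.0727


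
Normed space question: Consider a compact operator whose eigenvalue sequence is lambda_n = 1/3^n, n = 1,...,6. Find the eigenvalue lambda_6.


The eigenvalue formula gives lambda_6 = 1/3^6
= 1/729
= 0.0014

0.0014


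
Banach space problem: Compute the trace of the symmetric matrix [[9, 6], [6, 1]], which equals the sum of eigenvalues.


For a self-adjoint (symmetric) matrix, the eigenvalues are real.
The sum of eigenvalues equals the trace of the matrix.
trace = 9 + 1 = 10

10


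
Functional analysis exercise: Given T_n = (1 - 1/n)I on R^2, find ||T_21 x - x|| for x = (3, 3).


T_21 x - x = (1 - 1/21)x - x = -x/21
||x|| = sqrt(18) = 4.2426
||T_21 x - x|| = ||x||/21 = 4.2426/21 = 0.2020

0.2020


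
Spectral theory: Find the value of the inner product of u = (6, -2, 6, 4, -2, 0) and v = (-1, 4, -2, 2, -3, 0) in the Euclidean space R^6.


Computing the standard inner product <u, v> = sum u_i * v_i
= 6*-1 + -2*4 + 6*-2 + 4*2 + -2*-3 + 0*0
= -6 + -8 + -12 + 8 + 6 + 0
= -12

-12


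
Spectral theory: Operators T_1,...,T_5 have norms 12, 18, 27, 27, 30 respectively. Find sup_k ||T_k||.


By the Uniform Boundedness Principle, the supremum of norms is finite.
sup_k ||T_k|| = max(12, 18, 27, 27, 30) = 30

30


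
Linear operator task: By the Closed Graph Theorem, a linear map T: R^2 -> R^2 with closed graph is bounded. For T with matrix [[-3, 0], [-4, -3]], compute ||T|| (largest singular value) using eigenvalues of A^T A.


A^T A = [[25, 12], [12, 9]]
trace(A^T A) = 34, det(A^T A) = 81
discriminant = 34^2 - 4*81 = 832
Largest eigenvalue of A^T A = (trace + sqrt(disc))/2 = 31.4222
||T|| = sqrt(31.4222) = 5.6056

5.6056


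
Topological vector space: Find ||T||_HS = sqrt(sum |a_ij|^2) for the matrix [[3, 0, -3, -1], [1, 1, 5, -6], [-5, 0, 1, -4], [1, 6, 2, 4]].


The Hilbert-Schmidt norm is sqrt(sum of squares of all entries).
Sum of squares = 3^2 + 0^2 + (-3)^2 + (-1)^2 + 1^2 + 1^2 + 5^2 + (-6)^2 + (-5)^2 + 0^2 + 1^2 + (-4)^2 + 1^2 + 6^2 + 2^2 + 4^2
= 9 + 0 + 9 + 1 + 1 + 1 + 25 + 36 + 25 + 0 + 1 + 16 + 1 + 36 + 4 + 16 = 181
||T||_HS = sqrt(181) = 13.4536

13.4536


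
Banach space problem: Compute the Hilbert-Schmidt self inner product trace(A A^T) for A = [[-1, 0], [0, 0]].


trace(A * A^T) = sum of squares of all entries
= (-1)^2 + 0^2 + 0^2 + 0^2
= 1 + 0 + 0 + 0
= 1

1


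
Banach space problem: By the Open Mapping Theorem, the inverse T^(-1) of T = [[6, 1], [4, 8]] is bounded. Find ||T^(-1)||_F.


det(T) = 6*8 - 1*4 = 44
T^(-1) = (1/44) * [[8, -1], [-4, 6]] = [[0.1818, -0.0227], [-0.0909, 0.1364]]
||T^(-1)||_F^2 = 0.1818^2 + (-0.0227)^2 + (-0.0909)^2 + 0.1364^2 = 0.0604
||T^(-1)||_F = sqrt(0.0604) = 0.2458

0.2458


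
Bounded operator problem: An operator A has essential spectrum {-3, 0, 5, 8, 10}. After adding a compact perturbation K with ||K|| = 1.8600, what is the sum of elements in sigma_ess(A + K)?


By Weyl's theorem, the essential spectrum is invariant under compact perturbations.
sigma_ess(A + K) = sigma_ess(A) = {-3, 0, 5, 8, 10}
Sum = -3 + 0 + 5 + 8 + 10 = 20

20


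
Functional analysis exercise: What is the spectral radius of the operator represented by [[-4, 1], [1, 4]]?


For a 2x2 matrix, eigenvalues satisfy lambda^2 - (trace)*lambda + det = 0
trace = -4 + 4 = 0
det = -4*4 - 1*1 = -17
discriminant = 0^2 - 4*(-17) = 68
spectral radius = max |eigenvalue| = 4.1231

4.1231


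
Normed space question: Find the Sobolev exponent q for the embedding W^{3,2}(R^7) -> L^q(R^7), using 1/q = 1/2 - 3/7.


Using the Sobolev embedding formula: 1/q = 1/p - k/n
1/q = 1/2 - 3/7 = 1/14
q = 1/(1/14) = 14

14.0000


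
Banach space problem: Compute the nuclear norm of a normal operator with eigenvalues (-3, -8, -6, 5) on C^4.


For a normal operator, singular values equal |eigenvalues|.
Trace norm = sum |lambda_i| = 3 + 8 + 6 + 5
= 22

22


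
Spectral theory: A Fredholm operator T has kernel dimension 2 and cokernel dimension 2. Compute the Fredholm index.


The Fredholm index is defined as ind(T) = dim(ker T) - dim(coker T)
= 2 - 2
= 0

0


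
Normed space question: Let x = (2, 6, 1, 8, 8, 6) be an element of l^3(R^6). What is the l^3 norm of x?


The l^3 norm = (sum |x_i|^3)^(1/3)
Sum of 3th powers = 8 + 216 + 1 + 512 + 512 + 216 = 1465
||x||_3 = (1465)^(1/3) = 11.3574

11.3574


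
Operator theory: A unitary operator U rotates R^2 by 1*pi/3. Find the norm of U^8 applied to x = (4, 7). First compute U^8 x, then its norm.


U is a rotation by theta = 1*pi/3
U^8 = rotation by 8*theta = 8*pi/3 = 2*pi/3 (mod 2*pi)
cos(2*pi/3) = -0.5000, sin(2*pi/3) = 0.8660
U^8 x = (-0.5000 * 4 - 0.8660 * 7, 0.8660 * 4 + -0.5000 * 7)
= (-8.0622, -0.0359)
||U^8 x|| = sqrt((-8.0622)^2 + (-0.0359)^2) = sqrt(65.0000) = 8.0623

8.0623


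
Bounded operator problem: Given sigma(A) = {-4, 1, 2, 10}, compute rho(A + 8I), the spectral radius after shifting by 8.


Spectrum of A + 8I = {4, 9, 10, 18}
Spectral radius = max |lambda| over the shifted spectrum
= max(4, 9, 10, 18) = 18

18


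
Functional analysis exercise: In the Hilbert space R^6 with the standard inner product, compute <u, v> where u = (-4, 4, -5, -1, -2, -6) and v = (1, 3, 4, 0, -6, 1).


Computing the standard inner product <u, v> = sum u_i * v_i
= -4*1 + 4*3 + -5*4 + -1*0 + -2*-6 + -6*1
= -4 + 12 + -20 + 0 + 12 + -6
= -6

-6


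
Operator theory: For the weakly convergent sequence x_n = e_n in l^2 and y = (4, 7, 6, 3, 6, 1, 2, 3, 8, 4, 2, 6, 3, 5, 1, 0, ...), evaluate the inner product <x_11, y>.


x_11 = e_11 is the standard basis vector with 1 in position 11.
<x_11, y> = y_11 = 2
As n -> infinity, <x_n, y> -> 0, confirming weak convergence of (x_n) to 0.

2


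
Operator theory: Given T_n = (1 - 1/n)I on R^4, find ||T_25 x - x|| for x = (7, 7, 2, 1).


T_25 x - x = (1 - 1/25)x - x = -x/25
||x|| = sqrt(103) = 10.1489
||T_25 x - x|| = ||x||/25 = 10.1489/25 = 0.4060

0.4060


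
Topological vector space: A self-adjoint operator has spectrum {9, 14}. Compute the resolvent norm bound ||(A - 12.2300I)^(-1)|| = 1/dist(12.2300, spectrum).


dist(12.2300, {9, 14}) = min(|12.2300 - 9|, |12.2300 - 14|)
= min(3.2300, 1.7700) = 1.7700
Resolvent bound = 1/1.7700 = 0.5650

0.5650


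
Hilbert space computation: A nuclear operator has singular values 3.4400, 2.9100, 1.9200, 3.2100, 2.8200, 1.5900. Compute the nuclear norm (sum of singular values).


The nuclear norm is the sum of all singular values.
||T||_1 = 3.4400 + 2.9100 + 1.9200 + 3.2100 + 2.8200 + 1.5900
= 15.8900

15.8900


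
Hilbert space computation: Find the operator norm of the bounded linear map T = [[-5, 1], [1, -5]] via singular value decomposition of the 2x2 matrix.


A^T A = [[26, -10], [-10, 26]]
trace(A^T A) = 52, det(A^T A) = 576
discriminant = 52^2 - 4*576 = 400
Largest eigenvalue of A^T A = (trace + sqrt(disc))/2 = 36.0000
||T|| = sqrt(36.0000) = 6.0000

6.0000


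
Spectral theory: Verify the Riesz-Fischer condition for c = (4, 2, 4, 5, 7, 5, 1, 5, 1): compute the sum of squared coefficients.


sum |c_n|^2 = 4^2 + 2^2 + 4^2 + 5^2 + 7^2 + 5^2 + 1^2 + 5^2 + 1^2
= 16 + 4 + 16 + 25 + 49 + 25 + 1 + 25 + 1
= 162

162


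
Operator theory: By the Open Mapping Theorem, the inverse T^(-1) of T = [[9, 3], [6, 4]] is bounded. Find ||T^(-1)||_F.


det(T) = 9*4 - 3*6 = 18
T^(-1) = (1/18) * [[4, -3], [-6, 9]] = [[0.2222, -0.1667], [-0.3333, 0.5000]]
||T^(-1)||_F^2 = 0.2222^2 + (-0.1667)^2 + (-0.3333)^2 + 0.5000^2 = 0.4383
||T^(-1)||_F = sqrt(0.4383) = 0.6620

0.6620


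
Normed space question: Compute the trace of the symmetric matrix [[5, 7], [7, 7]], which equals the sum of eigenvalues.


For a self-adjoint (symmetric) matrix, the eigenvalues are real.
The sum of eigenvalues equals the trace of the matrix.
trace = 5 + 7 = 12

12


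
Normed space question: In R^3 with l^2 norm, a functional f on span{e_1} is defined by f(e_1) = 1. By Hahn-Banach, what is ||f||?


The norm of f is given by ||f|| = sup_{||x||=1} |f(x)|.
On span{e_1}, ||e_1|| = 1, so ||f|| = |f(e_1)| / ||e_1||
= |1| / 1 = 1.0000

1.0000


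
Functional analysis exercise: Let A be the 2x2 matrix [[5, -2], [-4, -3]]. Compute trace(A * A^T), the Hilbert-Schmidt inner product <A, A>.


trace(A * A^T) = sum of squares of all entries
= 5^2 + (-2)^2 + (-4)^2 + (-3)^2
= 25 + 4 + 16 + 9
= 54

54


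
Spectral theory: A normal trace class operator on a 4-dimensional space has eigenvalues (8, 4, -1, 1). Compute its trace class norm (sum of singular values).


For a normal operator, singular values equal |eigenvalues|.
Trace norm = sum |lambda_i| = 8 + 4 + 1 + 1
= 14

14


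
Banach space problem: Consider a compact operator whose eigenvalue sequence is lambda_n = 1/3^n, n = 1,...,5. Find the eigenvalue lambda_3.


The eigenvalue formula gives lambda_3 = 1/3^3
= 1/27
= 0.0370

0.0370


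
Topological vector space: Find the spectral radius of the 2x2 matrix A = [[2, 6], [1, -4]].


For a 2x2 matrix, eigenvalues satisfy lambda^2 - (trace)*lambda + det = 0
trace = 2 + -4 = -2
det = 2*-4 - 6*1 = -14
discriminant = (-2)^2 - 4*(-14) = 60
spectral radius = max |eigenvalue| = 4.8730

4.8730


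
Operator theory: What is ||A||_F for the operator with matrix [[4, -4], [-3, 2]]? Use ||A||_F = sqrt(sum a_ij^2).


||A||_F^2 = sum a_ij^2
= 4^2 + (-4)^2 + (-3)^2 + 2^2
= 16 + 16 + 9 + 4 = 45
||A||_F = sqrt(45) = 6.7082

6.7082


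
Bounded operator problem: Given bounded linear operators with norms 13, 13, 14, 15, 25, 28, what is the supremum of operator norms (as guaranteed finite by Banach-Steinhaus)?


By the Uniform Boundedness Principle, the supremum of norms is finite.
sup_k ||T_k|| = max(13, 13, 14, 15, 25, 28) = 28

28


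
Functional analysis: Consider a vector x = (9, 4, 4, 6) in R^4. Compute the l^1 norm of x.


The l^1 norm equals the sum of absolute values of all components.
||x||_1 = 9 + 4 + 4 + 6
= 23

23.0000


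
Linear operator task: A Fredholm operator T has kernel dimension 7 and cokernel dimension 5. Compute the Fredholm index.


The Fredholm index is defined as ind(T) = dim(ker T) - dim(coker T)
= 7 - 5
= 2

2


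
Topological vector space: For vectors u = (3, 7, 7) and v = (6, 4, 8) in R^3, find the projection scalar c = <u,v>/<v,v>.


Computing <u,v> = 3*6 + 7*4 + 7*8 = 102
Computing <v,v> = 6^2 + 4^2 + 8^2 = 116
Projection coefficient = 102/116 = 0.8793

0.8793


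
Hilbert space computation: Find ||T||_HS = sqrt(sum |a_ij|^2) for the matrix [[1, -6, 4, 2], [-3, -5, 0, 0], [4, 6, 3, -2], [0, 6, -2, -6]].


The Hilbert-Schmidt norm is sqrt(sum of squares of all entries).
Sum of squares = 1^2 + (-6)^2 + 4^2 + 2^2 + (-3)^2 + (-5)^2 + 0^2 + 0^2 + 4^2 + 6^2 + 3^2 + (-2)^2 + 0^2 + 6^2 + (-2)^2 + (-6)^2
= 1 + 36 + 16 + 4 + 9 + 25 + 0 + 0 + 16 + 36 + 9 + 4 + 0 + 36 + 4 + 36 = 232
||T||_HS = sqrt(232) = 15.2315

15.2315


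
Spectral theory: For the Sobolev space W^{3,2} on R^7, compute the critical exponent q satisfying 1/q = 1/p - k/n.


Using the Sobolev embedding formula: 1/q = 1/p - k/n
1/q = 1/2 - 3/7 = 1/14
q = 1/(1/14) = 14

14.0000


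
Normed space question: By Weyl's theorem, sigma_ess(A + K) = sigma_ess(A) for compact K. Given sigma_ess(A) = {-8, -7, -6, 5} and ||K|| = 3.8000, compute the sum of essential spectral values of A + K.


By Weyl's theorem, the essential spectrum is invariant under compact perturbations.
sigma_ess(A + K) = sigma_ess(A) = {-8, -7, -6, 5}
Sum = -8 + -7 + -6 + 5 = -16

-16


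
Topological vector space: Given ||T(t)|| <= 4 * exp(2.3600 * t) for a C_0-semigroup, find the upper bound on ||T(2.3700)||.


||T(2.3700)|| <= 4 * exp(2.3600 * 2.3700)
= 4 * exp(5.5932)
= 4 * 268.5937
= 1074.3750

1074.3750


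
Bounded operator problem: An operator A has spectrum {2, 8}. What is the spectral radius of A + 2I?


Spectrum of A + 2I = {4, 10}
Spectral radius = max |lambda| over the shifted spectrum
= max(4, 10) = 10

10


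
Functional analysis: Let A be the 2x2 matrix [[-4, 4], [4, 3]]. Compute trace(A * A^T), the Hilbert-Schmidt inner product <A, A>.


trace(A * A^T) = sum of squares of all entries
= (-4)^2 + 4^2 + 4^2 + 3^2
= 16 + 16 + 16 + 9
= 57

57


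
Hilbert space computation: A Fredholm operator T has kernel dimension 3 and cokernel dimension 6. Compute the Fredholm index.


The Fredholm index is defined as ind(T) = dim(ker T) - dim(coker T)
= 3 - 6
= -3

-3


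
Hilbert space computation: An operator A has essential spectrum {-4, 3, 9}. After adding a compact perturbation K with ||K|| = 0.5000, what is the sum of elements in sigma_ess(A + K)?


By Weyl's theorem, the essential spectrum is invariant under compact perturbations.
sigma_ess(A + K) = sigma_ess(A) = {-4, 3, 9}
Sum = -4 + 3 + 9 = 8

8


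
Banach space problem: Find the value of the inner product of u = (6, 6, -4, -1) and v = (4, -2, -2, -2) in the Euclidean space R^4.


Computing the standard inner product <u, v> = sum u_i * v_i
= 6*4 + 6*-2 + -4*-2 + -1*-2
= 24 + -12 + 8 + 2
= 22

22


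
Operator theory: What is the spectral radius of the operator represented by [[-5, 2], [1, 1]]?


For a 2x2 matrix, eigenvalues satisfy lambda^2 - (trace)*lambda + det = 0
trace = -5 + 1 = -4
det = -5*1 - 2*1 = -7
discriminant = (-4)^2 - 4*(-7) = 44
spectral radius = max |eigenvalue| = 5.3166

5.3166


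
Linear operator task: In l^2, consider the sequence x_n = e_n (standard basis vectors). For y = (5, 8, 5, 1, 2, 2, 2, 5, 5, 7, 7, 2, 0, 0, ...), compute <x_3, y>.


x_3 = e_3 is the standard basis vector with 1 in position 3.
<x_3, y> = y_3 = 5
As n -> infinity, <x_n, y> -> 0, confirming weak convergence of (x_n) to 0.

5


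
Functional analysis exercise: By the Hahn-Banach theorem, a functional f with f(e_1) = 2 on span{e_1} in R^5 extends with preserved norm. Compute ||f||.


The norm of f is given by ||f|| = sup_{||x||=1} |f(x)|.
On span{e_1}, ||e_1|| = 1, so ||f|| = |f(e_1)| / ||e_1||
= |2| / 1 = 2.0000

2.0000


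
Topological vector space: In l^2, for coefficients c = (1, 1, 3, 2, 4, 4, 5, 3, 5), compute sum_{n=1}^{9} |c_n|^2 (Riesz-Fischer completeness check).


sum |c_n|^2 = 1^2 + 1^2 + 3^2 + 2^2 + 4^2 + 4^2 + 5^2 + 3^2 + 5^2
= 1 + 1 + 9 + 4 + 16 + 16 + 25 + 9 + 25
= 106

106


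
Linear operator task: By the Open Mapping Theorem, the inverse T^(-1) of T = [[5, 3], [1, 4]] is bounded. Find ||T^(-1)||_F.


det(T) = 5*4 - 3*1 = 17
T^(-1) = (1/17) * [[4, -3], [-1, 5]] = [[0.2353, -0.1765], [-0.0588, 0.2941]]
||T^(-1)||_F^2 = 0.2353^2 + (-0.1765)^2 + (-0.0588)^2 + 0.2941^2 = 0.1765
||T^(-1)||_F = sqrt(0.1765) = 0.4201

0.4201


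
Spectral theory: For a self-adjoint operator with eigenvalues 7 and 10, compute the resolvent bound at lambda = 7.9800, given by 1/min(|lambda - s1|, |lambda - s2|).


dist(7.9800, {7, 10}) = min(|7.9800 - 7|, |7.9800 - 10|)
= min(0.9800, 2.0200) = 0.9800
Resolvent bound = 1/0.9800 = 1.0204

1.0204


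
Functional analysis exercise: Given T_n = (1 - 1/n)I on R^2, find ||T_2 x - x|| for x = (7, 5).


T_2 x - x = (1 - 1/2)x - x = -x/2
||x|| = sqrt(74) = 8.6023
||T_2 x - x|| = ||x||/2 = 8.6023/2 = 4.3012

4.3012


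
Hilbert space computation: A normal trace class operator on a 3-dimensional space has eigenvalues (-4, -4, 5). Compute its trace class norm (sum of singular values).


For a normal operator, singular values equal |eigenvalues|.
Trace norm = sum |lambda_i| = 4 + 4 + 5
= 13

13


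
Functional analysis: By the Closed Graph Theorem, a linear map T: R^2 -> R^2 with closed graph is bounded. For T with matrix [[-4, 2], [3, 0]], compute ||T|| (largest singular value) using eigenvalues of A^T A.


A^T A = [[25, -8], [-8, 4]]
trace(A^T A) = 29, det(A^T A) = 36
discriminant = 29^2 - 4*36 = 697
Largest eigenvalue of A^T A = (trace + sqrt(disc))/2 = 27.7004
||T|| = sqrt(27.7004) = 5.2631

5.2631


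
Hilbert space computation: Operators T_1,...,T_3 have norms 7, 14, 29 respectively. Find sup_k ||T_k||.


By the Uniform Boundedness Principle, the supremum of norms is finite.
sup_k ||T_k|| = max(7, 14, 29) = 29

29


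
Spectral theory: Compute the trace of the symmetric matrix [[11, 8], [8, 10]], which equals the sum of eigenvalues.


For a self-adjoint (symmetric) matrix, the eigenvalues are real.
The sum of eigenvalues equals the trace of the matrix.
trace = 11 + 10 = 21

21


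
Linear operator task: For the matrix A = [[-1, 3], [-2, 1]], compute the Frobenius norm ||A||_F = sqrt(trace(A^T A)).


||A||_F^2 = sum a_ij^2
= (-1)^2 + 3^2 + (-2)^2 + 1^2
= 1 + 9 + 4 + 1 = 15
||A||_F = sqrt(15) = 3.8730

3.8730


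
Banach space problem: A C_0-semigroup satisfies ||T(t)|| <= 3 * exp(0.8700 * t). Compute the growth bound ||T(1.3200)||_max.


||T(1.3200)|| <= 3 * exp(0.8700 * 1.3200)
= 3 * exp(1.1484)
= 3 * 3.1531
= 9.4594

9.4594


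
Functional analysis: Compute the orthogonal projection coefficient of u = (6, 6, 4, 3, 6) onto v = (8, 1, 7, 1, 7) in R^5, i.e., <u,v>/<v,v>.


Computing <u,v> = 6*8 + 6*1 + 4*7 + 3*1 + 6*7 = 127
Computing <v,v> = 8^2 + 1^2 + 7^2 + 1^2 + 7^2 = 164
Projection coefficient = 127/164 = 0.7744

0.7744


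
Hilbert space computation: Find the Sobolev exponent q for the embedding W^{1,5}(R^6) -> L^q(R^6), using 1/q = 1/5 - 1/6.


Using the Sobolev embedding formula: 1/q = 1/p - k/n
1/q = 1/5 - 1/6 = 1/30
q = 1/(1/30) = 30

30.0000


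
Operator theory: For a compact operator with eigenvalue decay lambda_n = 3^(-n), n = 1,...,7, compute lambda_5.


The eigenvalue formula gives lambda_5 = 1/3^5
= 1/243
= 0.0041

0.0041


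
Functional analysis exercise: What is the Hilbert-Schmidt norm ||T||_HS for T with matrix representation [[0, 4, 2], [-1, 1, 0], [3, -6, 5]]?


The Hilbert-Schmidt norm is sqrt(sum of squares of all entries).
Sum of squares = 0^2 + 4^2 + 2^2 + (-1)^2 + 1^2 + 0^2 + 3^2 + (-6)^2 + 5^2
= 0 + 16 + 4 + 1 + 1 + 0 + 9 + 36 + 25 = 92
||T||_HS = sqrt(92) = 9.5917

9.5917


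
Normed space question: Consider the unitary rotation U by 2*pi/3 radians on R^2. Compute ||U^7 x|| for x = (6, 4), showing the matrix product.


U is a rotation by theta = 2*pi/3
U^7 = rotation by 7*theta = 14*pi/3 = 2*pi/3 (mod 2*pi)
cos(2*pi/3) = -0.5000, sin(2*pi/3) = 0.8660
U^7 x = (-0.5000 * 6 - 0.8660 * 4, 0.8660 * 6 + -0.5000 * 4)
= (-6.4641, 3.1962)
||U^7 x|| = sqrt((-6.4641)^2 + 3.1962^2) = sqrt(52.0000) = 7.2111

7.2111


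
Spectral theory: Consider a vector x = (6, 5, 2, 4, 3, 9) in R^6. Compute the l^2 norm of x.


The l^2 norm = (sum |x_i|^2)^(1/2)
Sum of 2th powers = 36 + 25 + 4 + 16 + 9 + 81 = 171
||x||_2 = (171)^(1/2) = 13.0767

13.0767


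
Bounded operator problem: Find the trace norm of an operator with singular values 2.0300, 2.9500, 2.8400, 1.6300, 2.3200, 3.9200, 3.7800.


The nuclear norm is the sum of all singular values.
||T||_1 = 2.0300 + 2.9500 + 2.8400 + 1.6300 + 2.3200 + 3.9200 + 3.7800
= 19.4700

19.4700


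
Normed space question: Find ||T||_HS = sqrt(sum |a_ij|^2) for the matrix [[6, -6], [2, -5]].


The Hilbert-Schmidt norm is sqrt(sum of squares of all entries).
Sum of squares = 6^2 + (-6)^2 + 2^2 + (-5)^2
= 36 + 36 + 4 + 25 = 101
||T||_HS = sqrt(101) = 10.0499

10.0499


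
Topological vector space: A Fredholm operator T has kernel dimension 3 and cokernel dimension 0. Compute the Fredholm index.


The Fredholm index is defined as ind(T) = dim(ker T) - dim(coker T)
= 3 - 0
= 3

3


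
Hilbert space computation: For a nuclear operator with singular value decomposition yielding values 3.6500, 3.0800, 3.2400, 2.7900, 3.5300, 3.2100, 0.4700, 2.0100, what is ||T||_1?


The nuclear norm is the sum of all singular values.
||T||_1 = 3.6500 + 3.0800 + 3.2400 + 2.7900 + 3.5300 + 3.2100 + 0.4700 + 2.0100
= 21.9800

21.9800


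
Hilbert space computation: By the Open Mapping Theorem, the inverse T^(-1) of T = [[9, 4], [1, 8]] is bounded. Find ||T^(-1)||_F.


det(T) = 9*8 - 4*1 = 68
T^(-1) = (1/68) * [[8, -4], [-1, 9]] = [[0.1176, -0.0588], [-0.0147, 0.1324]]
||T^(-1)||_F^2 = 0.1176^2 + (-0.0588)^2 + (-0.0147)^2 + 0.1324^2 = 0.0350
||T^(-1)||_F = sqrt(0.0350) = 0.1872

0.1872


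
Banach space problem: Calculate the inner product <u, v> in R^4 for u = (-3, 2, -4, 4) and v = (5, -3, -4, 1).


Computing the standard inner product <u, v> = sum u_i * v_i
= -3*5 + 2*-3 + -4*-4 + 4*1
= -15 + -6 + 16 + 4
= -1

-1


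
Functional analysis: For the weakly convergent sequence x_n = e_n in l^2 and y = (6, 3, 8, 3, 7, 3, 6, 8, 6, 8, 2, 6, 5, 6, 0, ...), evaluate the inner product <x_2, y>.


x_2 = e_2 is the standard basis vector with 1 in position 2.
<x_2, y> = y_2 = 3
As n -> infinity, <x_n, y> -> 0, confirming weak convergence of (x_n) to 0.

3


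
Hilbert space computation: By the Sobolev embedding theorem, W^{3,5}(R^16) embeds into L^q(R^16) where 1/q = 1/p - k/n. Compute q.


Using the Sobolev embedding formula: 1/q = 1/p - k/n
1/q = 1/5 - 3/16 = 1/80
q = 1/(1/80) = 80

80.0000


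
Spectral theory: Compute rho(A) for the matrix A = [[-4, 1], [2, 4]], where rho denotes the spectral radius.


For a 2x2 matrix, eigenvalues satisfy lambda^2 - (trace)*lambda + det = 0
trace = -4 + 4 = 0
det = -4*4 - 1*2 = -18
discriminant = 0^2 - 4*(-18) = 72
spectral radius = max |eigenvalue| = 4.2426

4.2426


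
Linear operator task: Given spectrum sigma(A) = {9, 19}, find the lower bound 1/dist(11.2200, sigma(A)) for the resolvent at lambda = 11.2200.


dist(11.2200, {9, 19}) = min(|11.2200 - 9|, |11.2200 - 19|)
= min(2.2200, 7.7800) = 2.2200
Resolvent bound = 1/2.2200 = 0.4505

0.4505


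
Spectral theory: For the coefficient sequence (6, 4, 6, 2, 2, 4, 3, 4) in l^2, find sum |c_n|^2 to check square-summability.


sum |c_n|^2 = 6^2 + 4^2 + 6^2 + 2^2 + 2^2 + 4^2 + 3^2 + 4^2
= 36 + 16 + 36 + 4 + 4 + 16 + 9 + 16
= 137

137


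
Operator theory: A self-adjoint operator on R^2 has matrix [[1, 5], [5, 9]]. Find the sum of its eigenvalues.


For a self-adjoint (symmetric) matrix, the eigenvalues are real.
The sum of eigenvalues equals the trace of the matrix.
trace = 1 + 9 = 10

10


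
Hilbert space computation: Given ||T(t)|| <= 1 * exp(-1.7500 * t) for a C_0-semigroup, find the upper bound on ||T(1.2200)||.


||T(1.2200)|| <= 1 * exp(-1.7500 * 1.2200)
= 1 * exp(-2.1350)
= 1 * 0.1182
= 0.1182

0.1182


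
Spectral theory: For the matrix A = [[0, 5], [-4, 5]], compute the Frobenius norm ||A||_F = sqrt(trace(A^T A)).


||A||_F^2 = sum a_ij^2
= 0^2 + 5^2 + (-4)^2 + 5^2
= 0 + 25 + 16 + 25 = 66
||A||_F = sqrt(66) = 8.1240

8.1240


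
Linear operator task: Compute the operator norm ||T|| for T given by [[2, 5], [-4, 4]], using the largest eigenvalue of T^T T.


A^T A = [[20, -6], [-6, 41]]
trace(A^T A) = 61, det(A^T A) = 784
discriminant = 61^2 - 4*784 = 585
Largest eigenvalue of A^T A = (trace + sqrt(disc))/2 = 42.5934
||T|| = sqrt(42.5934) = 6.5264

6.5264


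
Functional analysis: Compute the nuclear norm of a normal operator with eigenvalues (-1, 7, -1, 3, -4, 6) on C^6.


For a normal operator, singular values equal |eigenvalues|.
Trace norm = sum |lambda_i| = 1 + 7 + 1 + 3 + 4 + 6
= 22

22


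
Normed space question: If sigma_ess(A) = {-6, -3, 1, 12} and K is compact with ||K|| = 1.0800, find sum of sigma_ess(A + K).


By Weyl's theorem, the essential spectrum is invariant under compact perturbations.
sigma_ess(A + K) = sigma_ess(A) = {-6, -3, 1, 12}
Sum = -6 + -3 + 1 + 12 = 4

4


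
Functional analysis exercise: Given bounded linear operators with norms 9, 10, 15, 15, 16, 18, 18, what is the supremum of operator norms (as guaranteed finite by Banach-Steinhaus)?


By the Uniform Boundedness Principle, the supremum of norms is finite.
sup_k ||T_k|| = max(9, 10, 15, 15, 16, 18, 18) = 18

18


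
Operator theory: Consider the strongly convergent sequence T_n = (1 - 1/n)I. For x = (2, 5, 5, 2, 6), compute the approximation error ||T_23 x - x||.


T_23 x - x = (1 - 1/23)x - x = -x/23
||x|| = sqrt(94) = 9.6954
||T_23 x - x|| = ||x||/23 = 9.6954/23 = 0.4215

0.4215


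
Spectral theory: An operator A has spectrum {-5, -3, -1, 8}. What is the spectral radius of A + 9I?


Spectrum of A + 9I = {4, 6, 8, 17}
Spectral radius = max |lambda| over the shifted spectrum
= max(4, 6, 8, 17) = 17

17


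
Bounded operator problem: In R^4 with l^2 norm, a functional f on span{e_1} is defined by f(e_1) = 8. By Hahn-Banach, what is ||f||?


The norm of f is given by ||f|| = sup_{||x||=1} |f(x)|.
On span{e_1}, ||e_1|| = 1, so ||f|| = |f(e_1)| / ||e_1||
= |8| / 1 = 8.0000

8.0000


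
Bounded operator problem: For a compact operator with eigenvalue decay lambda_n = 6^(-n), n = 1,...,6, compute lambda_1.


The eigenvalue formula gives lambda_1 = 1/6^1
= 1/6
= 0.1667

0.1667


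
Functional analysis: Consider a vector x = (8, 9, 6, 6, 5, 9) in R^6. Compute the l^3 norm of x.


The l^3 norm = (sum |x_i|^3)^(1/3)
Sum of 3th powers = 512 + 729 + 216 + 216 + 125 + 729 = 2527
||x||_3 = (2527)^(1/3) = 13.6208

13.6208


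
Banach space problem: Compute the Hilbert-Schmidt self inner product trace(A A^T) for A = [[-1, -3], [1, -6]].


trace(A * A^T) = sum of squares of all entries
= (-1)^2 + (-3)^2 + 1^2 + (-6)^2
= 1 + 9 + 1 + 36
= 47

47


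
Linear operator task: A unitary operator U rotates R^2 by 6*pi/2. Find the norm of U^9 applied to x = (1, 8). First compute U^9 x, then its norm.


U is a rotation by theta = 6*pi/2
U^9 = rotation by 9*theta = 54*pi/2 = 2*pi/2 (mod 2*pi)
cos(2*pi/2) = -1.0000, sin(2*pi/2) = 0.0000
U^9 x = (-1.0000 * 1 - 0.0000 * 8, 0.0000 * 1 + -1.0000 * 8)
= (-1.0000, -8.0000)
||U^9 x|| = sqrt((-1.0000)^2 + (-8.0000)^2) = sqrt(65.0000) = 8.0623

8.0623


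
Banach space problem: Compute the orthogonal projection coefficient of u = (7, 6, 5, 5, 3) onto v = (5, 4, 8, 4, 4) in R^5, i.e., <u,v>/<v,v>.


Computing <u,v> = 7*5 + 6*4 + 5*8 + 5*4 + 3*4 = 131
Computing <v,v> = 5^2 + 4^2 + 8^2 + 4^2 + 4^2 = 137
Projection coefficient = 131/137 = 0.9562

0.9562


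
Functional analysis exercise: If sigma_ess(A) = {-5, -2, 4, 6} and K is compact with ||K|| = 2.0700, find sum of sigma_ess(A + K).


By Weyl's theorem, the essential spectrum is invariant under compact perturbations.
sigma_ess(A + K) = sigma_ess(A) = {-5, -2, 4, 6}
Sum = -5 + -2 + 4 + 6 = 3

3


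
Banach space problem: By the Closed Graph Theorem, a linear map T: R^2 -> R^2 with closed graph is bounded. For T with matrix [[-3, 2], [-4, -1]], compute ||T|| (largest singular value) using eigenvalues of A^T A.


A^T A = [[25, -2], [-2, 5]]
trace(A^T A) = 30, det(A^T A) = 121
discriminant = 30^2 - 4*121 = 416
Largest eigenvalue of A^T A = (trace + sqrt(disc))/2 = 25.1980
||T|| = sqrt(25.1980) = 5.0198

5.0198


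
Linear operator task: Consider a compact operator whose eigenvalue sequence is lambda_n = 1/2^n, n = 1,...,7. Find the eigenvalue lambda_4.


The eigenvalue formula gives lambda_4 = 1/2^4
= 1/16
= 0.0625

0.0625


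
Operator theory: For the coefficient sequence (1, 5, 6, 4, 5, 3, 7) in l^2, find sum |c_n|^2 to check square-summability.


sum |c_n|^2 = 1^2 + 5^2 + 6^2 + 4^2 + 5^2 + 3^2 + 7^2
= 1 + 25 + 36 + 16 + 25 + 9 + 49
= 161

161


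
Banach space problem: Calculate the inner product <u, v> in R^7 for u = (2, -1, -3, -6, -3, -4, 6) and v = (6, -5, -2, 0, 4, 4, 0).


Computing the standard inner product <u, v> = sum u_i * v_i
= 2*6 + -1*-5 + -3*-2 + -6*0 + -3*4 + -4*4 + 6*0
= 12 + 5 + 6 + 0 + -12 + -16 + 0
= -5

-5


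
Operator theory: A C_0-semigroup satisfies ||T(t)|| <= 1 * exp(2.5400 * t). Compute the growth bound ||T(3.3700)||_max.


||T(3.3700)|| <= 1 * exp(2.5400 * 3.3700)
= 1 * exp(8.5598)
= 1 * 5217.6375
= 5217.6375

5217.6375


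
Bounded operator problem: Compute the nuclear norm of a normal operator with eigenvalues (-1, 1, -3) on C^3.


For a normal operator, singular values equal |eigenvalues|.
Trace norm = sum |lambda_i| = 1 + 1 + 3
= 5

5


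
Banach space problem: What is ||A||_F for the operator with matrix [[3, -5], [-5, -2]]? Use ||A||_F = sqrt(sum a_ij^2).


||A||_F^2 = sum a_ij^2
= 3^2 + (-5)^2 + (-5)^2 + (-2)^2
= 9 + 25 + 25 + 4 = 63
||A||_F = sqrt(63) = 7.9373

7.9373


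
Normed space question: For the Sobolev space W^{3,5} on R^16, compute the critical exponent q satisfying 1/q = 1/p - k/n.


Using the Sobolev embedding formula: 1/q = 1/p - k/n
1/q = 1/5 - 3/16 = 1/80
q = 1/(1/80) = 80

80.0000


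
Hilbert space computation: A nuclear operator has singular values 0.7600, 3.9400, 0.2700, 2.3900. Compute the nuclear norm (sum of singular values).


The nuclear norm is the sum of all singular values.
||T||_1 = 0.7600 + 3.9400 + 0.2700 + 2.3900
= 7.3600

7.3600


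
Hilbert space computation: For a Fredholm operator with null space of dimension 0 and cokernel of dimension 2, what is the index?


The Fredholm index is defined as ind(T) = dim(ker T) - dim(coker T)
= 0 - 2
= -2

-2


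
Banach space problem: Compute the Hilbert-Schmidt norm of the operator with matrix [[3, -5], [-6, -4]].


The Hilbert-Schmidt norm is sqrt(sum of squares of all entries).
Sum of squares = 3^2 + (-5)^2 + (-6)^2 + (-4)^2
= 9 + 25 + 36 + 16 = 86
||T||_HS = sqrt(86) = 9.2736

9.2736


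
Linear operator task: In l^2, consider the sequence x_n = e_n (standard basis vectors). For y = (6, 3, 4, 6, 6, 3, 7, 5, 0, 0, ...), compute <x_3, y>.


x_3 = e_3 is the standard basis vector with 1 in position 3.
<x_3, y> = y_3 = 4
As n -> infinity, <x_n, y> -> 0, confirming weak convergence of (x_n) to 0.

4


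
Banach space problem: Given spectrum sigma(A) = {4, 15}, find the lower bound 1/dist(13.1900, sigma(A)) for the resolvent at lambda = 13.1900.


dist(13.1900, {4, 15}) = min(|13.1900 - 4|, |13.1900 - 15|)
= min(9.1900, 1.8100) = 1.8100
Resolvent bound = 1/1.8100 = 0.5525

0.5525


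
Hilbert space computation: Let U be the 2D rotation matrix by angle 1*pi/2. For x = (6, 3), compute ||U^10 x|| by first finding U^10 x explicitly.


U is a rotation by theta = 1*pi/2
U^10 = rotation by 10*theta = 10*pi/2 = 2*pi/2 (mod 2*pi)
cos(2*pi/2) = -1.0000, sin(2*pi/2) = 0.0000
U^10 x = (-1.0000 * 6 - 0.0000 * 3, 0.0000 * 6 + -1.0000 * 3)
= (-6.0000, -3.0000)
||U^10 x|| = sqrt((-6.0000)^2 + (-3.0000)^2) = sqrt(45.0000) = 6.7082

6.7082


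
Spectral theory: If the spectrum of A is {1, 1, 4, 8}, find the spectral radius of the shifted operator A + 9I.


Spectrum of A + 9I = {10, 10, 13, 17}
Spectral radius = max |lambda| over the shifted spectrum
= max(10, 10, 13, 17) = 17

17


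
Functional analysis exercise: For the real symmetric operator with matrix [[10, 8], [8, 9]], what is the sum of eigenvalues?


For a self-adjoint (symmetric) matrix, the eigenvalues are real.
The sum of eigenvalues equals the trace of the matrix.
trace = 10 + 9 = 19

19


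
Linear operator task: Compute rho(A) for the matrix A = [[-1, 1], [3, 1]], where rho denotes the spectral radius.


For a 2x2 matrix, eigenvalues satisfy lambda^2 - (trace)*lambda + det = 0
trace = -1 + 1 = 0
det = -1*1 - 1*3 = -4
discriminant = 0^2 - 4*(-4) = 16
spectral radius = max |eigenvalue| = 2.0000

2.0000
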